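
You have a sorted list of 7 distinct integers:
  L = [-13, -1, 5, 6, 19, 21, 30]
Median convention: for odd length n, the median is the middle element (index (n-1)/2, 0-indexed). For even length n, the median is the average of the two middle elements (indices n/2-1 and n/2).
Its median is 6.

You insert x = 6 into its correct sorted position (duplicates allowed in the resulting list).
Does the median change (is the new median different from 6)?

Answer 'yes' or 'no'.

Answer: no

Derivation:
Old median = 6
Insert x = 6
New median = 6
Changed? no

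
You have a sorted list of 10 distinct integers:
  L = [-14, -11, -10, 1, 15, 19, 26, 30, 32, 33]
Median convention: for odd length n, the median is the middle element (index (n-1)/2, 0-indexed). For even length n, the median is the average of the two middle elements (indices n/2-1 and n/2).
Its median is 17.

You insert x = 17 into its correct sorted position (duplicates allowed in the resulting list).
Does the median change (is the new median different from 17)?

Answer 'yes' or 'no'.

Answer: no

Derivation:
Old median = 17
Insert x = 17
New median = 17
Changed? no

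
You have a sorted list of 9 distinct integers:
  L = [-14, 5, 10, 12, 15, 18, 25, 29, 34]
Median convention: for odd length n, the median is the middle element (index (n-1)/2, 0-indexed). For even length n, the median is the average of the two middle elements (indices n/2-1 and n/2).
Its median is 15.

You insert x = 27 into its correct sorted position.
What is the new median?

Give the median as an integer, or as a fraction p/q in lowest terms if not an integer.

Answer: 33/2

Derivation:
Old list (sorted, length 9): [-14, 5, 10, 12, 15, 18, 25, 29, 34]
Old median = 15
Insert x = 27
Old length odd (9). Middle was index 4 = 15.
New length even (10). New median = avg of two middle elements.
x = 27: 7 elements are < x, 2 elements are > x.
New sorted list: [-14, 5, 10, 12, 15, 18, 25, 27, 29, 34]
New median = 33/2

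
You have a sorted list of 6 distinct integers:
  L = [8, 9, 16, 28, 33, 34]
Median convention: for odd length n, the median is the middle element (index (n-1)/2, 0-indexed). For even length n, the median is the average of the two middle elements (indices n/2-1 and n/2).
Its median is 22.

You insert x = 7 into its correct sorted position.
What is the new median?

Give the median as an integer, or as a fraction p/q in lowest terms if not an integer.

Old list (sorted, length 6): [8, 9, 16, 28, 33, 34]
Old median = 22
Insert x = 7
Old length even (6). Middle pair: indices 2,3 = 16,28.
New length odd (7). New median = single middle element.
x = 7: 0 elements are < x, 6 elements are > x.
New sorted list: [7, 8, 9, 16, 28, 33, 34]
New median = 16

Answer: 16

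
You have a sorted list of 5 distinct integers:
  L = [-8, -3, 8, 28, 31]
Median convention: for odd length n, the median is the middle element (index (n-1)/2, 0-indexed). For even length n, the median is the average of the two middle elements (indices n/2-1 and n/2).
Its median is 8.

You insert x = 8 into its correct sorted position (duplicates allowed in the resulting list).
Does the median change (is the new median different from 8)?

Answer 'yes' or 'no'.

Answer: no

Derivation:
Old median = 8
Insert x = 8
New median = 8
Changed? no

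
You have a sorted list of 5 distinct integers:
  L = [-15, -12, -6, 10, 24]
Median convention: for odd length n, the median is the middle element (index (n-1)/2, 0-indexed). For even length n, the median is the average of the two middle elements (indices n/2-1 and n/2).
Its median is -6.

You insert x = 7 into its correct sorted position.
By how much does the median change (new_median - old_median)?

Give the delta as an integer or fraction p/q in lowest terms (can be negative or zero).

Answer: 13/2

Derivation:
Old median = -6
After inserting x = 7: new sorted = [-15, -12, -6, 7, 10, 24]
New median = 1/2
Delta = 1/2 - -6 = 13/2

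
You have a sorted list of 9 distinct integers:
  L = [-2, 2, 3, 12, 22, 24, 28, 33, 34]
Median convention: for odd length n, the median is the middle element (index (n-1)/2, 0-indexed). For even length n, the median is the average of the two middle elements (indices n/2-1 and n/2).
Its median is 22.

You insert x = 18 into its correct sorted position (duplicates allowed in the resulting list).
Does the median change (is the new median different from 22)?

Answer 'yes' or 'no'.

Old median = 22
Insert x = 18
New median = 20
Changed? yes

Answer: yes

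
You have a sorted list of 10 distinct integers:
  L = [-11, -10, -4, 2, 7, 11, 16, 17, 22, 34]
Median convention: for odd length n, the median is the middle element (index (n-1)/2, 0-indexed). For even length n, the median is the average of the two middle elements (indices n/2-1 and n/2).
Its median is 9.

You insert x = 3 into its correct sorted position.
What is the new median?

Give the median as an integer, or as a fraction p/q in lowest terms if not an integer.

Old list (sorted, length 10): [-11, -10, -4, 2, 7, 11, 16, 17, 22, 34]
Old median = 9
Insert x = 3
Old length even (10). Middle pair: indices 4,5 = 7,11.
New length odd (11). New median = single middle element.
x = 3: 4 elements are < x, 6 elements are > x.
New sorted list: [-11, -10, -4, 2, 3, 7, 11, 16, 17, 22, 34]
New median = 7

Answer: 7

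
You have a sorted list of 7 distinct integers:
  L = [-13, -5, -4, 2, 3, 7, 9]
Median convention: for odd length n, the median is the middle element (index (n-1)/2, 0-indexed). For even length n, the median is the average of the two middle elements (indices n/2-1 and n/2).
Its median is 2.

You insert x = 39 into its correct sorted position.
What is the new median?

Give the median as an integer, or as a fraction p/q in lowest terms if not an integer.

Old list (sorted, length 7): [-13, -5, -4, 2, 3, 7, 9]
Old median = 2
Insert x = 39
Old length odd (7). Middle was index 3 = 2.
New length even (8). New median = avg of two middle elements.
x = 39: 7 elements are < x, 0 elements are > x.
New sorted list: [-13, -5, -4, 2, 3, 7, 9, 39]
New median = 5/2

Answer: 5/2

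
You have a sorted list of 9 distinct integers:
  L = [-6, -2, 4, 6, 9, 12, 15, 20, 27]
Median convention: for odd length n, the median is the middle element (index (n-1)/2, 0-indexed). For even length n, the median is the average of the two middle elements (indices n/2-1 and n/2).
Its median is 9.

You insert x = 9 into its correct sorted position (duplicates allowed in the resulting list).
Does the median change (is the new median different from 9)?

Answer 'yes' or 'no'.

Old median = 9
Insert x = 9
New median = 9
Changed? no

Answer: no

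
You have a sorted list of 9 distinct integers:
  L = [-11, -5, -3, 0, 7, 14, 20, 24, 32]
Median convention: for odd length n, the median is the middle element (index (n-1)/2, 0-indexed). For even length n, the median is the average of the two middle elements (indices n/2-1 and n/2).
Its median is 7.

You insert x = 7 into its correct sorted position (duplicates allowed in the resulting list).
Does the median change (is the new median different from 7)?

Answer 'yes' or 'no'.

Answer: no

Derivation:
Old median = 7
Insert x = 7
New median = 7
Changed? no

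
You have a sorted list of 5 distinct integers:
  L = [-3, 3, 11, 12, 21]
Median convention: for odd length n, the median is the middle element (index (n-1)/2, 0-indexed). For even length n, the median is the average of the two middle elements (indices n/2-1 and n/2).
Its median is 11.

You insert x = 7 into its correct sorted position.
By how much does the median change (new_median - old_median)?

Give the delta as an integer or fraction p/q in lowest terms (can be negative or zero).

Answer: -2

Derivation:
Old median = 11
After inserting x = 7: new sorted = [-3, 3, 7, 11, 12, 21]
New median = 9
Delta = 9 - 11 = -2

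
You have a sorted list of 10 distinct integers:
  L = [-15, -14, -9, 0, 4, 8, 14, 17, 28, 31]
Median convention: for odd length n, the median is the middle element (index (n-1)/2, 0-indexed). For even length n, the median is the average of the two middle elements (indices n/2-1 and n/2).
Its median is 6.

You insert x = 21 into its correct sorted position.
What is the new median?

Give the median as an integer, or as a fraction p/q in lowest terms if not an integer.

Answer: 8

Derivation:
Old list (sorted, length 10): [-15, -14, -9, 0, 4, 8, 14, 17, 28, 31]
Old median = 6
Insert x = 21
Old length even (10). Middle pair: indices 4,5 = 4,8.
New length odd (11). New median = single middle element.
x = 21: 8 elements are < x, 2 elements are > x.
New sorted list: [-15, -14, -9, 0, 4, 8, 14, 17, 21, 28, 31]
New median = 8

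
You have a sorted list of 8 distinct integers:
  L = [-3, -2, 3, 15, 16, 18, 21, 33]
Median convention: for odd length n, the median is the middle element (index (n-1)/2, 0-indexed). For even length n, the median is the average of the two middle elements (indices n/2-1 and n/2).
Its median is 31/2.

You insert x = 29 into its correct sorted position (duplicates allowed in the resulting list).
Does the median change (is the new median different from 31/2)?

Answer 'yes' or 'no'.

Old median = 31/2
Insert x = 29
New median = 16
Changed? yes

Answer: yes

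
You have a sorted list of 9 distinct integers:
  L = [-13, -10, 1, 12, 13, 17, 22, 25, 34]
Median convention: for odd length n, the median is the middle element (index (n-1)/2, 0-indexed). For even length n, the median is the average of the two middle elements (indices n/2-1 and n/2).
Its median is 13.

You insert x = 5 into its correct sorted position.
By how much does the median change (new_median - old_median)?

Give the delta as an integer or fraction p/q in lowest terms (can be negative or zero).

Answer: -1/2

Derivation:
Old median = 13
After inserting x = 5: new sorted = [-13, -10, 1, 5, 12, 13, 17, 22, 25, 34]
New median = 25/2
Delta = 25/2 - 13 = -1/2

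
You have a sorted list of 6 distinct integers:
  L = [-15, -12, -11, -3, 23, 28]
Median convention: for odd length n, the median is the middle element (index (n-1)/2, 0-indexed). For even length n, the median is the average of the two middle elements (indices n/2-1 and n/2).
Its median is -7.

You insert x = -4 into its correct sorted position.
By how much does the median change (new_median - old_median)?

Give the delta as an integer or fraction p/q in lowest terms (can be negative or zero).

Answer: 3

Derivation:
Old median = -7
After inserting x = -4: new sorted = [-15, -12, -11, -4, -3, 23, 28]
New median = -4
Delta = -4 - -7 = 3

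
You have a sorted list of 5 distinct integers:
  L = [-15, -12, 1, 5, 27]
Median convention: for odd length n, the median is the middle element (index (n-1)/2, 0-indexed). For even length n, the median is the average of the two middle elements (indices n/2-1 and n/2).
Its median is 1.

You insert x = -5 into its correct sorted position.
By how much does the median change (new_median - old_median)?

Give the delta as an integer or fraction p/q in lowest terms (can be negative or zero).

Answer: -3

Derivation:
Old median = 1
After inserting x = -5: new sorted = [-15, -12, -5, 1, 5, 27]
New median = -2
Delta = -2 - 1 = -3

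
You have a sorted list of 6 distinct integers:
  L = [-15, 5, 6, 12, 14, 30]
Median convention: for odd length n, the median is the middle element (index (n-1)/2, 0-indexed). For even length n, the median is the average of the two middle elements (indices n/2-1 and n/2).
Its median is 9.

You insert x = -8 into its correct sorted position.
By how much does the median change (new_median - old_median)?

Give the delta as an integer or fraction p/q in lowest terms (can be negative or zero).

Answer: -3

Derivation:
Old median = 9
After inserting x = -8: new sorted = [-15, -8, 5, 6, 12, 14, 30]
New median = 6
Delta = 6 - 9 = -3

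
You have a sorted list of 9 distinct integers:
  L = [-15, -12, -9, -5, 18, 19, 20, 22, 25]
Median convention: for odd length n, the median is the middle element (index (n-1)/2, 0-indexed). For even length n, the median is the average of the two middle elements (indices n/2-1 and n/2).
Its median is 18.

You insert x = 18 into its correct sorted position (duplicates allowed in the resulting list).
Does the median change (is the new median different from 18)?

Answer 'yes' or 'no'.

Old median = 18
Insert x = 18
New median = 18
Changed? no

Answer: no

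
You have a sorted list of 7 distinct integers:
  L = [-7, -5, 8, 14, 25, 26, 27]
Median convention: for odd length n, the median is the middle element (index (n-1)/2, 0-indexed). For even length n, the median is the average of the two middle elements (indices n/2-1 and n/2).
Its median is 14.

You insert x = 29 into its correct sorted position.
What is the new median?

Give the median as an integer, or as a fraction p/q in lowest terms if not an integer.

Answer: 39/2

Derivation:
Old list (sorted, length 7): [-7, -5, 8, 14, 25, 26, 27]
Old median = 14
Insert x = 29
Old length odd (7). Middle was index 3 = 14.
New length even (8). New median = avg of two middle elements.
x = 29: 7 elements are < x, 0 elements are > x.
New sorted list: [-7, -5, 8, 14, 25, 26, 27, 29]
New median = 39/2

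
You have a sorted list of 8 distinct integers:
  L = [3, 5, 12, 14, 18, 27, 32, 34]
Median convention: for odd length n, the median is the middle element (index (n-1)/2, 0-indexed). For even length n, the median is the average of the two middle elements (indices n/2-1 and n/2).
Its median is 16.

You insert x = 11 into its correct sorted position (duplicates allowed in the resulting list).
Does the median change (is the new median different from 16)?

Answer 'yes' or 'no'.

Old median = 16
Insert x = 11
New median = 14
Changed? yes

Answer: yes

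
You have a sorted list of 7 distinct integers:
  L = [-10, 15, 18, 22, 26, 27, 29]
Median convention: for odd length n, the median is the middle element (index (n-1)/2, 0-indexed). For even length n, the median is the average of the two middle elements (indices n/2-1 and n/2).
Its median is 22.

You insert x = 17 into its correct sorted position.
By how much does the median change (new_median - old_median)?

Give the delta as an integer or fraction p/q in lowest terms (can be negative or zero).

Old median = 22
After inserting x = 17: new sorted = [-10, 15, 17, 18, 22, 26, 27, 29]
New median = 20
Delta = 20 - 22 = -2

Answer: -2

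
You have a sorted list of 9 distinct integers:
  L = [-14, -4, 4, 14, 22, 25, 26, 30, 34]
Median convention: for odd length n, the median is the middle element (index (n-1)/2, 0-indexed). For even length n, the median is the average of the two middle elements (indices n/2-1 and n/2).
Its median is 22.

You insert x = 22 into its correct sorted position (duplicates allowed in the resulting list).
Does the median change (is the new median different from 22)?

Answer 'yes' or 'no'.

Answer: no

Derivation:
Old median = 22
Insert x = 22
New median = 22
Changed? no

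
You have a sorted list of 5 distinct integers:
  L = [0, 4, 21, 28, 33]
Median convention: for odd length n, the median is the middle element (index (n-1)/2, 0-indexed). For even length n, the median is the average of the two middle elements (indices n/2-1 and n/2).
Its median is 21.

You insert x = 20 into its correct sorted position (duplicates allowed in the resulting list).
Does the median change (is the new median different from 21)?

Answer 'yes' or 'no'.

Answer: yes

Derivation:
Old median = 21
Insert x = 20
New median = 41/2
Changed? yes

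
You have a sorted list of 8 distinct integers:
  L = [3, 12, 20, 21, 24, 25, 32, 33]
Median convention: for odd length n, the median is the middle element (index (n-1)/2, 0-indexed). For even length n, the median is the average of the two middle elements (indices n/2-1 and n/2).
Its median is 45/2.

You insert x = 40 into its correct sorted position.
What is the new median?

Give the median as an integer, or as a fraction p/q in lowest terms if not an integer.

Answer: 24

Derivation:
Old list (sorted, length 8): [3, 12, 20, 21, 24, 25, 32, 33]
Old median = 45/2
Insert x = 40
Old length even (8). Middle pair: indices 3,4 = 21,24.
New length odd (9). New median = single middle element.
x = 40: 8 elements are < x, 0 elements are > x.
New sorted list: [3, 12, 20, 21, 24, 25, 32, 33, 40]
New median = 24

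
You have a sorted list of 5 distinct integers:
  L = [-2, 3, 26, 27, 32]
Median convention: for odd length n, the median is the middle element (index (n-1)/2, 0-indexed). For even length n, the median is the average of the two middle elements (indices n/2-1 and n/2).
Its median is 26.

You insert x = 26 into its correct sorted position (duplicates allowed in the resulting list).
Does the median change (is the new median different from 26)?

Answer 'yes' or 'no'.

Old median = 26
Insert x = 26
New median = 26
Changed? no

Answer: no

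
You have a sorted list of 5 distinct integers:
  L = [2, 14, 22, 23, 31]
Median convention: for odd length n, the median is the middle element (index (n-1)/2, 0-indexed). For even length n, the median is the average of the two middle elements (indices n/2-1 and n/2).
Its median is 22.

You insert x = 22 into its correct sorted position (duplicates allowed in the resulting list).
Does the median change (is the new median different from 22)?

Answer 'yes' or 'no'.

Answer: no

Derivation:
Old median = 22
Insert x = 22
New median = 22
Changed? no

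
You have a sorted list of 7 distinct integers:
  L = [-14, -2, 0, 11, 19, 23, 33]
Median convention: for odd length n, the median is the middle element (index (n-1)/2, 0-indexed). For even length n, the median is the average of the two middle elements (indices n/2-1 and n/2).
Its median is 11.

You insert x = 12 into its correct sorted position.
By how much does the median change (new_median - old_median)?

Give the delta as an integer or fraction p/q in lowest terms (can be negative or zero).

Answer: 1/2

Derivation:
Old median = 11
After inserting x = 12: new sorted = [-14, -2, 0, 11, 12, 19, 23, 33]
New median = 23/2
Delta = 23/2 - 11 = 1/2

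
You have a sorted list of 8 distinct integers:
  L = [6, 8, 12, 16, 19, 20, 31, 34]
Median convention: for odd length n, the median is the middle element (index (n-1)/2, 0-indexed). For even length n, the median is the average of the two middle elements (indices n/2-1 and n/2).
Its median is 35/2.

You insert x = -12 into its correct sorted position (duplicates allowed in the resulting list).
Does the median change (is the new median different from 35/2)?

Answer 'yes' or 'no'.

Answer: yes

Derivation:
Old median = 35/2
Insert x = -12
New median = 16
Changed? yes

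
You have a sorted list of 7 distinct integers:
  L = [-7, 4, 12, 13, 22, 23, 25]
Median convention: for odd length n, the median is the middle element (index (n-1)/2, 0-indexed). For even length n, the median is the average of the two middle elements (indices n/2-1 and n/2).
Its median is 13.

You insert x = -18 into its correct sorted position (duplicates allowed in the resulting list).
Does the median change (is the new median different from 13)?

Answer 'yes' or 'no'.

Answer: yes

Derivation:
Old median = 13
Insert x = -18
New median = 25/2
Changed? yes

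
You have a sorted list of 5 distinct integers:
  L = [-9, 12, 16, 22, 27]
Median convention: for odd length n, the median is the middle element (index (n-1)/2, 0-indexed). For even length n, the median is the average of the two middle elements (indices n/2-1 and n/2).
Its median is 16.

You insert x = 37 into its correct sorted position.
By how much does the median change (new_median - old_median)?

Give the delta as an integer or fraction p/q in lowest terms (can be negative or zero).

Answer: 3

Derivation:
Old median = 16
After inserting x = 37: new sorted = [-9, 12, 16, 22, 27, 37]
New median = 19
Delta = 19 - 16 = 3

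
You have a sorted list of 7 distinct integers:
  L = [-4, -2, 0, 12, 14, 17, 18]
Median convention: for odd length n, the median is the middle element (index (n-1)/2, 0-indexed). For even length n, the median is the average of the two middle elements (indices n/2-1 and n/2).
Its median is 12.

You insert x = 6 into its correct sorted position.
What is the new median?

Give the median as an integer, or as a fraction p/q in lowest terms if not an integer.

Answer: 9

Derivation:
Old list (sorted, length 7): [-4, -2, 0, 12, 14, 17, 18]
Old median = 12
Insert x = 6
Old length odd (7). Middle was index 3 = 12.
New length even (8). New median = avg of two middle elements.
x = 6: 3 elements are < x, 4 elements are > x.
New sorted list: [-4, -2, 0, 6, 12, 14, 17, 18]
New median = 9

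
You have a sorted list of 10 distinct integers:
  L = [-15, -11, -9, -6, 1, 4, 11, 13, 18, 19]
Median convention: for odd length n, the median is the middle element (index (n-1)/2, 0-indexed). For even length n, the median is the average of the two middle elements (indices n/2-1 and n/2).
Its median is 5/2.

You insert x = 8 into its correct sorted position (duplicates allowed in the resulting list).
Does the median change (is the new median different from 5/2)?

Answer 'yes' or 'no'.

Old median = 5/2
Insert x = 8
New median = 4
Changed? yes

Answer: yes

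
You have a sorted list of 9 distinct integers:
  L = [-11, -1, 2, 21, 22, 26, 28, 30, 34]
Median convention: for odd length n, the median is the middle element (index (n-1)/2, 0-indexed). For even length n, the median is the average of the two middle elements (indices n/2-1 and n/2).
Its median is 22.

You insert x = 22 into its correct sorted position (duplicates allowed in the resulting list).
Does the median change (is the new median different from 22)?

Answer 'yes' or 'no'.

Old median = 22
Insert x = 22
New median = 22
Changed? no

Answer: no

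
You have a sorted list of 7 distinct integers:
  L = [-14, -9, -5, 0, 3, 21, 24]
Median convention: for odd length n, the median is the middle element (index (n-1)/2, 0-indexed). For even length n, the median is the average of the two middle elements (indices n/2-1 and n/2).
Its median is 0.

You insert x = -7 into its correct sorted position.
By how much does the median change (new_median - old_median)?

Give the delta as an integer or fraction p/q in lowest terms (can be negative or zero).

Old median = 0
After inserting x = -7: new sorted = [-14, -9, -7, -5, 0, 3, 21, 24]
New median = -5/2
Delta = -5/2 - 0 = -5/2

Answer: -5/2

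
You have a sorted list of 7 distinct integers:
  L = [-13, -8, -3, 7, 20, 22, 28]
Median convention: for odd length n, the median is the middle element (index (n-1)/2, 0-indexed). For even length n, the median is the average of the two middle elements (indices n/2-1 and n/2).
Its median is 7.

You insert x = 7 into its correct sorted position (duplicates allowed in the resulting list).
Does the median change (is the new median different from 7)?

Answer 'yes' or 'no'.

Old median = 7
Insert x = 7
New median = 7
Changed? no

Answer: no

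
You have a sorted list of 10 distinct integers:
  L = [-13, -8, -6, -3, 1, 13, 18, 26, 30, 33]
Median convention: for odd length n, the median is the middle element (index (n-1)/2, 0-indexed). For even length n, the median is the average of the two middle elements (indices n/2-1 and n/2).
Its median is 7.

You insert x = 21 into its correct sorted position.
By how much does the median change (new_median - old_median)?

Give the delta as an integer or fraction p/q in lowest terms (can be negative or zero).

Old median = 7
After inserting x = 21: new sorted = [-13, -8, -6, -3, 1, 13, 18, 21, 26, 30, 33]
New median = 13
Delta = 13 - 7 = 6

Answer: 6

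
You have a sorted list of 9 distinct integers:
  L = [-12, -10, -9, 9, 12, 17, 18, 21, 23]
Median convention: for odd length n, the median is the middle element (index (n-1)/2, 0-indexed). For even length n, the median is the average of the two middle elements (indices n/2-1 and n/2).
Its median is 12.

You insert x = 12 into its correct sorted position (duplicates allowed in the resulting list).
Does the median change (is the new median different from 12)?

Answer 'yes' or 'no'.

Old median = 12
Insert x = 12
New median = 12
Changed? no

Answer: no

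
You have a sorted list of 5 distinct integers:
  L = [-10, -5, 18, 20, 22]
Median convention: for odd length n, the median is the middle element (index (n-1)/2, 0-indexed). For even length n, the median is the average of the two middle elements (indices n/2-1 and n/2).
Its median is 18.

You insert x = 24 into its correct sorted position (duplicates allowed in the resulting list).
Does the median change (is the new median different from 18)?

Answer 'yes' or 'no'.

Answer: yes

Derivation:
Old median = 18
Insert x = 24
New median = 19
Changed? yes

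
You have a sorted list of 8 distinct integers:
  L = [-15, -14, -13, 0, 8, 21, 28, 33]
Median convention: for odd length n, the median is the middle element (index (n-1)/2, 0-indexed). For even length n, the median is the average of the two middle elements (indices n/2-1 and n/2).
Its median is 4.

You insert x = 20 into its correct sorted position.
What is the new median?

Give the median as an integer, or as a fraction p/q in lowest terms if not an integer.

Answer: 8

Derivation:
Old list (sorted, length 8): [-15, -14, -13, 0, 8, 21, 28, 33]
Old median = 4
Insert x = 20
Old length even (8). Middle pair: indices 3,4 = 0,8.
New length odd (9). New median = single middle element.
x = 20: 5 elements are < x, 3 elements are > x.
New sorted list: [-15, -14, -13, 0, 8, 20, 21, 28, 33]
New median = 8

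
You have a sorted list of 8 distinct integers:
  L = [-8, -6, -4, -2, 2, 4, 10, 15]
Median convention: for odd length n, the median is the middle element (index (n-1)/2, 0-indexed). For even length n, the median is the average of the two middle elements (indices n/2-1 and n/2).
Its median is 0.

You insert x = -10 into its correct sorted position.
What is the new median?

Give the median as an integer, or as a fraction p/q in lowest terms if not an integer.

Answer: -2

Derivation:
Old list (sorted, length 8): [-8, -6, -4, -2, 2, 4, 10, 15]
Old median = 0
Insert x = -10
Old length even (8). Middle pair: indices 3,4 = -2,2.
New length odd (9). New median = single middle element.
x = -10: 0 elements are < x, 8 elements are > x.
New sorted list: [-10, -8, -6, -4, -2, 2, 4, 10, 15]
New median = -2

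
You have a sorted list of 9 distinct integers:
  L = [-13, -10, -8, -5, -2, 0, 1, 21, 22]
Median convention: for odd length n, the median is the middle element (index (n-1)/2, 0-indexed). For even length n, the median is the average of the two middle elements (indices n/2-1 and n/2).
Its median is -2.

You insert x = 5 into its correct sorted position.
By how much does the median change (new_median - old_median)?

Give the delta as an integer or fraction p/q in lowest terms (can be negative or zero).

Answer: 1

Derivation:
Old median = -2
After inserting x = 5: new sorted = [-13, -10, -8, -5, -2, 0, 1, 5, 21, 22]
New median = -1
Delta = -1 - -2 = 1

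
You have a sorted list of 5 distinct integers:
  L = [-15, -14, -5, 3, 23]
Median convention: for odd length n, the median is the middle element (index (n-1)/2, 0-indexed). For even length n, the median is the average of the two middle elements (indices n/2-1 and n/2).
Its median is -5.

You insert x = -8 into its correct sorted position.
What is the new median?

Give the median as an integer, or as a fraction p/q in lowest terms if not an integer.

Answer: -13/2

Derivation:
Old list (sorted, length 5): [-15, -14, -5, 3, 23]
Old median = -5
Insert x = -8
Old length odd (5). Middle was index 2 = -5.
New length even (6). New median = avg of two middle elements.
x = -8: 2 elements are < x, 3 elements are > x.
New sorted list: [-15, -14, -8, -5, 3, 23]
New median = -13/2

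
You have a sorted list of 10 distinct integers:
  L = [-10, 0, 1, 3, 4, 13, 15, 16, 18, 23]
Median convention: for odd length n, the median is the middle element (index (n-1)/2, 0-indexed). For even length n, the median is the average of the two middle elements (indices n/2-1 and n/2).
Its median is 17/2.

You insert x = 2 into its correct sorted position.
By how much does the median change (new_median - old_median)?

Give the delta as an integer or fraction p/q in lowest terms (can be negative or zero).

Answer: -9/2

Derivation:
Old median = 17/2
After inserting x = 2: new sorted = [-10, 0, 1, 2, 3, 4, 13, 15, 16, 18, 23]
New median = 4
Delta = 4 - 17/2 = -9/2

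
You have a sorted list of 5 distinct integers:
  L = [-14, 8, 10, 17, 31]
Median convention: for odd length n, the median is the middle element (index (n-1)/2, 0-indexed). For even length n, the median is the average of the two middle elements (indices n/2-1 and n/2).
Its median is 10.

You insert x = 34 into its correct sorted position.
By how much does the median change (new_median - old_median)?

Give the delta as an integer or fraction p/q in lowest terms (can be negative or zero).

Answer: 7/2

Derivation:
Old median = 10
After inserting x = 34: new sorted = [-14, 8, 10, 17, 31, 34]
New median = 27/2
Delta = 27/2 - 10 = 7/2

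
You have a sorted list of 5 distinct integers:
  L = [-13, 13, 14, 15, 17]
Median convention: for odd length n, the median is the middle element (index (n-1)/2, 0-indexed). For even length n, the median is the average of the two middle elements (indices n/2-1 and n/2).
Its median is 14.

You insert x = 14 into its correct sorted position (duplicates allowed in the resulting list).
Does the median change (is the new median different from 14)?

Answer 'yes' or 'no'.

Old median = 14
Insert x = 14
New median = 14
Changed? no

Answer: no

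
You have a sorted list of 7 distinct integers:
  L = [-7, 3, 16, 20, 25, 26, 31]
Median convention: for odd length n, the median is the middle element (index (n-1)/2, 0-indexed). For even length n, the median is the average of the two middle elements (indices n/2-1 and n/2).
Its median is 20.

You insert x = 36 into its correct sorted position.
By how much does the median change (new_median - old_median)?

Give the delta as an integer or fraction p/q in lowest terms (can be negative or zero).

Answer: 5/2

Derivation:
Old median = 20
After inserting x = 36: new sorted = [-7, 3, 16, 20, 25, 26, 31, 36]
New median = 45/2
Delta = 45/2 - 20 = 5/2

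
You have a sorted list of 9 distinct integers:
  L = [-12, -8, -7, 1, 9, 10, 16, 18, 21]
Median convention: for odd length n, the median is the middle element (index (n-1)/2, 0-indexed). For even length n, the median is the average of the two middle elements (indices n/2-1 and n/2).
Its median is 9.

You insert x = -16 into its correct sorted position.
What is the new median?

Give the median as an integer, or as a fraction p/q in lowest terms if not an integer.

Old list (sorted, length 9): [-12, -8, -7, 1, 9, 10, 16, 18, 21]
Old median = 9
Insert x = -16
Old length odd (9). Middle was index 4 = 9.
New length even (10). New median = avg of two middle elements.
x = -16: 0 elements are < x, 9 elements are > x.
New sorted list: [-16, -12, -8, -7, 1, 9, 10, 16, 18, 21]
New median = 5

Answer: 5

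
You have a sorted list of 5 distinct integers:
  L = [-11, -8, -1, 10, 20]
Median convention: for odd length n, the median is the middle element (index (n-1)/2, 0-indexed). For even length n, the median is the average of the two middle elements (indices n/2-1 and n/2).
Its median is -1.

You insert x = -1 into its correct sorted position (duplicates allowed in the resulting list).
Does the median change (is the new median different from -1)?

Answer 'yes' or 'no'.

Old median = -1
Insert x = -1
New median = -1
Changed? no

Answer: no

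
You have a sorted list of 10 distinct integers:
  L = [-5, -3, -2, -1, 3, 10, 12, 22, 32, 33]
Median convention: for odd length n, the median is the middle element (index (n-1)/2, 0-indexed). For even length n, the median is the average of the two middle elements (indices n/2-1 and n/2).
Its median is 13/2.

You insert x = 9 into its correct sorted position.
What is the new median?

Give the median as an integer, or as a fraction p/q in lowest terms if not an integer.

Old list (sorted, length 10): [-5, -3, -2, -1, 3, 10, 12, 22, 32, 33]
Old median = 13/2
Insert x = 9
Old length even (10). Middle pair: indices 4,5 = 3,10.
New length odd (11). New median = single middle element.
x = 9: 5 elements are < x, 5 elements are > x.
New sorted list: [-5, -3, -2, -1, 3, 9, 10, 12, 22, 32, 33]
New median = 9

Answer: 9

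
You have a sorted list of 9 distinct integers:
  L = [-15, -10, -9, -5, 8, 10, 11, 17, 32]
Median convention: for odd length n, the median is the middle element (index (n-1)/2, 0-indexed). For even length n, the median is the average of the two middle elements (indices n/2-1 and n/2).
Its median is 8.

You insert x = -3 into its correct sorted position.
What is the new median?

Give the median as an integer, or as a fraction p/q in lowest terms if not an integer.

Answer: 5/2

Derivation:
Old list (sorted, length 9): [-15, -10, -9, -5, 8, 10, 11, 17, 32]
Old median = 8
Insert x = -3
Old length odd (9). Middle was index 4 = 8.
New length even (10). New median = avg of two middle elements.
x = -3: 4 elements are < x, 5 elements are > x.
New sorted list: [-15, -10, -9, -5, -3, 8, 10, 11, 17, 32]
New median = 5/2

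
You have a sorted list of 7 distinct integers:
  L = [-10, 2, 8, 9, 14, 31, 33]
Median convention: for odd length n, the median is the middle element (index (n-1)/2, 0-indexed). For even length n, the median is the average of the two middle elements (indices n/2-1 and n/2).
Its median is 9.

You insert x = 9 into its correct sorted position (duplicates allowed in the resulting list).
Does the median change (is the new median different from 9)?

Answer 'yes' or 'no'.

Answer: no

Derivation:
Old median = 9
Insert x = 9
New median = 9
Changed? no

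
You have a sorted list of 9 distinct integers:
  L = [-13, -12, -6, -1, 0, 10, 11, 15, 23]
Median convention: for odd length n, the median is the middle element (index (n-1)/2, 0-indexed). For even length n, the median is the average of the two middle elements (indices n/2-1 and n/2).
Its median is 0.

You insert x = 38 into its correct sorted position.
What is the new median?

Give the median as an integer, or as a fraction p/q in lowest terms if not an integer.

Old list (sorted, length 9): [-13, -12, -6, -1, 0, 10, 11, 15, 23]
Old median = 0
Insert x = 38
Old length odd (9). Middle was index 4 = 0.
New length even (10). New median = avg of two middle elements.
x = 38: 9 elements are < x, 0 elements are > x.
New sorted list: [-13, -12, -6, -1, 0, 10, 11, 15, 23, 38]
New median = 5

Answer: 5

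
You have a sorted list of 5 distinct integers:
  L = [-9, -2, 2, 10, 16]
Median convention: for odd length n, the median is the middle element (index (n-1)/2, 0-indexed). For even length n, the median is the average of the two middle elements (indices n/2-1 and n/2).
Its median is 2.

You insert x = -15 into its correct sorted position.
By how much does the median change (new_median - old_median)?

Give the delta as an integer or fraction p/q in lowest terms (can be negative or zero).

Old median = 2
After inserting x = -15: new sorted = [-15, -9, -2, 2, 10, 16]
New median = 0
Delta = 0 - 2 = -2

Answer: -2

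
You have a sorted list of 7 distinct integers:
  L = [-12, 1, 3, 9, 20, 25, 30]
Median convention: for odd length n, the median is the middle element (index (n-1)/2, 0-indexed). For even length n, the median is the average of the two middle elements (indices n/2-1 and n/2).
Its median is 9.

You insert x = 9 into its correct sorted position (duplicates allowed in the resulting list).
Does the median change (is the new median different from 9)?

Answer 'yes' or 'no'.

Old median = 9
Insert x = 9
New median = 9
Changed? no

Answer: no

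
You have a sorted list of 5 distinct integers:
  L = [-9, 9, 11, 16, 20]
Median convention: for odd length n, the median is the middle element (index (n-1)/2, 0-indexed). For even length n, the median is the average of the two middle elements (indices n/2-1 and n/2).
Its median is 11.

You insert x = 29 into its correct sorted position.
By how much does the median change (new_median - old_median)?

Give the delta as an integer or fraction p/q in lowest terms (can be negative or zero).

Answer: 5/2

Derivation:
Old median = 11
After inserting x = 29: new sorted = [-9, 9, 11, 16, 20, 29]
New median = 27/2
Delta = 27/2 - 11 = 5/2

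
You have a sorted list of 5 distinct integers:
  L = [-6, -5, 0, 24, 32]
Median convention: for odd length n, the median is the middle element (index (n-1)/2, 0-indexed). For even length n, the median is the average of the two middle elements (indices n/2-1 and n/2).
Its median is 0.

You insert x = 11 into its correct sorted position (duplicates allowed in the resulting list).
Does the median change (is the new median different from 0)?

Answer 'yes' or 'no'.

Old median = 0
Insert x = 11
New median = 11/2
Changed? yes

Answer: yes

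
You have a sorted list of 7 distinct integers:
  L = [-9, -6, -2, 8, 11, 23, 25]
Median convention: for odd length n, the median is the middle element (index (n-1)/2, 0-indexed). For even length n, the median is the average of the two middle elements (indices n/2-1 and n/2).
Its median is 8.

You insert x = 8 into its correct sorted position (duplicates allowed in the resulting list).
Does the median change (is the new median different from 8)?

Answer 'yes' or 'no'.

Answer: no

Derivation:
Old median = 8
Insert x = 8
New median = 8
Changed? no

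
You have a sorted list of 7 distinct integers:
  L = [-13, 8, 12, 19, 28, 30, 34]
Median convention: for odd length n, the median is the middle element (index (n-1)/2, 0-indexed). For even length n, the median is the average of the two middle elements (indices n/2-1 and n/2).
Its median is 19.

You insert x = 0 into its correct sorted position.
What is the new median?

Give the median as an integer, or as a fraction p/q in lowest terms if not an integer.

Answer: 31/2

Derivation:
Old list (sorted, length 7): [-13, 8, 12, 19, 28, 30, 34]
Old median = 19
Insert x = 0
Old length odd (7). Middle was index 3 = 19.
New length even (8). New median = avg of two middle elements.
x = 0: 1 elements are < x, 6 elements are > x.
New sorted list: [-13, 0, 8, 12, 19, 28, 30, 34]
New median = 31/2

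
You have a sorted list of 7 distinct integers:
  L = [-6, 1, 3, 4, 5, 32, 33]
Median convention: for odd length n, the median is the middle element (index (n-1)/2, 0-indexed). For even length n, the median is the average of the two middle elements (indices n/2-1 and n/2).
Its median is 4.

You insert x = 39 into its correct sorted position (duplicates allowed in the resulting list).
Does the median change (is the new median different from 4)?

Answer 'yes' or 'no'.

Answer: yes

Derivation:
Old median = 4
Insert x = 39
New median = 9/2
Changed? yes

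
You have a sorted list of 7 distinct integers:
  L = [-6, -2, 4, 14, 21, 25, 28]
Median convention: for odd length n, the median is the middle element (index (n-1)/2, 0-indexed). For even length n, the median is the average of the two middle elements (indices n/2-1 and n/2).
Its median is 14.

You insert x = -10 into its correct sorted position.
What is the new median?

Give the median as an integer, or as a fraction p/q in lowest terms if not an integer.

Answer: 9

Derivation:
Old list (sorted, length 7): [-6, -2, 4, 14, 21, 25, 28]
Old median = 14
Insert x = -10
Old length odd (7). Middle was index 3 = 14.
New length even (8). New median = avg of two middle elements.
x = -10: 0 elements are < x, 7 elements are > x.
New sorted list: [-10, -6, -2, 4, 14, 21, 25, 28]
New median = 9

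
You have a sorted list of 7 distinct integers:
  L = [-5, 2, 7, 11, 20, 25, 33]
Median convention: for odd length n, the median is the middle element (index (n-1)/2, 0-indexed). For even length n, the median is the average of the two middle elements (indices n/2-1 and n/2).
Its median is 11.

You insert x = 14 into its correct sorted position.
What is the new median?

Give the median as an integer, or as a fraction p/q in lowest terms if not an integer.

Answer: 25/2

Derivation:
Old list (sorted, length 7): [-5, 2, 7, 11, 20, 25, 33]
Old median = 11
Insert x = 14
Old length odd (7). Middle was index 3 = 11.
New length even (8). New median = avg of two middle elements.
x = 14: 4 elements are < x, 3 elements are > x.
New sorted list: [-5, 2, 7, 11, 14, 20, 25, 33]
New median = 25/2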